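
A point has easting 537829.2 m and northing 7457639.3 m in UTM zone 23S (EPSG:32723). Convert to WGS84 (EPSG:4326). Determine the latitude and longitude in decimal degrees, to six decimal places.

lat -22.989100°, lon -44.630900°

Zone 23S: λ₀ = -45°, k₀ = 0.9996, false easting 500000 m, false northing 10000000 m.
Meridian distance M = (N − FN)/k₀ = -2543378.1 m.
Inverse transverse Mercator on WGS84 gives φ = -22.98909976°, λ = -44.63089952°.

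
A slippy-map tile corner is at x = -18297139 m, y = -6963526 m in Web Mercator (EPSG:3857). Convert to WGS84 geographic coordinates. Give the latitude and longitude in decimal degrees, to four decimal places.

R = 6378137 m. λ = x/R = -164.36599619°.
φ = 2·arctan(exp(y/R)) − 90° = 2·arctan(0.33562) − 90° = -52.89460260°.

lat -52.8946°, lon -164.3660°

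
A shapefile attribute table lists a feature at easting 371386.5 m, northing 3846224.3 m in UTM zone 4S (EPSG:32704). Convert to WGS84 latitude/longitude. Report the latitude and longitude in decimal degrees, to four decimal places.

lat -55.5131°, lon -161.0368°

Zone 4S: λ₀ = -159°, k₀ = 0.9996, false easting 500000 m, false northing 10000000 m.
Meridian distance M = (N − FN)/k₀ = -6156238.2 m.
Inverse transverse Mercator on WGS84 gives φ = -55.51310003°, λ = -161.03680048°.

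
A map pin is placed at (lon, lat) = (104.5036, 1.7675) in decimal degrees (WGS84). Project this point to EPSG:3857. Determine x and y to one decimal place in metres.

x 11633287.5 m, y 196788.4 m

Web Mercator is spherical with R = a = 6378137 m.
x = R·λ = 6378137 × 1.823931900 = 11633287.538 m.
y = R·ln tan(π/4 + φ/2) = 6378137 × 0.030853589 = 196788.414 m.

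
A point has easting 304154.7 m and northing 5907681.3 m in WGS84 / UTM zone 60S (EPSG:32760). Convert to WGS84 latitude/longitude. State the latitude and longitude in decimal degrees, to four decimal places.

Zone 60S: λ₀ = 177°, k₀ = 0.9996, false easting 500000 m, false northing 10000000 m.
Meridian distance M = (N − FN)/k₀ = -4093956.3 m.
Inverse transverse Mercator on WGS84 gives φ = -36.95659964°, λ = 174.80029992°.

lat -36.9566°, lon 174.8003°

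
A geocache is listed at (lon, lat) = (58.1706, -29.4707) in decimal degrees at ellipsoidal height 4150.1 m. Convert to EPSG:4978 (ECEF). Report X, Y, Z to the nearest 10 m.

WGS84: a = 6378137 m, e² = 0.006694380; N(φ) = a/√(1−e²sin²φ) = 6383310.619 m.
X = (N+h)·cosφ·cosλ = 2932810.433 m; Y = (N+h)·cosφ·sinλ = 4724723.963 m; Z = (N(1−e²)+h)·sinφ = -3121469.409 m.

X 2932810 m, Y 4724720 m, Z -3121470 m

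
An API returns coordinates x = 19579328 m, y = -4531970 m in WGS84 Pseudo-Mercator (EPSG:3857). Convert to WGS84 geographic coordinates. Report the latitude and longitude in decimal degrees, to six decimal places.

lat -37.663300°, lon 175.884096°

R = 6378137 m. λ = x/R = 175.88409595°.
φ = 2·arctan(exp(y/R)) − 90° = 2·arctan(0.49138) − 90° = -37.66330014°.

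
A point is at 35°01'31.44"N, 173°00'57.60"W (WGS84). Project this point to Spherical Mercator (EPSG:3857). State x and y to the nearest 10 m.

x -19260050 m, y 4167330 m

Web Mercator is spherical with R = a = 6378137 m.
x = R·λ = 6378137 × -3.019698859 = -19260053.019 m.
y = R·ln tan(π/4 + φ/2) = 6378137 × 0.653377850 = 4167333.439 m.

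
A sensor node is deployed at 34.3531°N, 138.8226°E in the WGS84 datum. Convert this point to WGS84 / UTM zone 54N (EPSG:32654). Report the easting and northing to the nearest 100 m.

E 299700 m, N 3803500 m

Zone 54 central meridian λ₀ = 6×54 − 183 = 141°; Δλ = -2.1774°.
Transverse Mercator on WGS84 with k₀ = 0.9996 gives E = 299739.995 m, N = 3803456.003 m.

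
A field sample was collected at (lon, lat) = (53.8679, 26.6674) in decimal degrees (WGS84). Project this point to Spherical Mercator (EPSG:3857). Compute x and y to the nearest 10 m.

Web Mercator is spherical with R = a = 6378137 m.
x = R·λ = 6378137 × 0.940172216 = 5996547.198 m.
y = R·ln tan(π/4 + φ/2) = 6378137 × 0.483209889 = 3081978.875 m.

x 5996550 m, y 3081980 m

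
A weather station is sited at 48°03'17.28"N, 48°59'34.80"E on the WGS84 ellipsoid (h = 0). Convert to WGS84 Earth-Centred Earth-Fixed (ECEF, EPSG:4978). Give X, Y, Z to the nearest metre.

WGS84: a = 6378137 m, e² = 0.006694380; N(φ) = a/√(1−e²sin²φ) = 6389980.410 m.
X = (N+h)·cosφ·cosλ = 2802545.047 m; Y = (N+h)·cosφ·sinλ = 3223163.890 m; Z = (N(1−e²)+h)·sinφ = 4720951.350 m.

X 2802545 m, Y 3223164 m, Z 4720951 m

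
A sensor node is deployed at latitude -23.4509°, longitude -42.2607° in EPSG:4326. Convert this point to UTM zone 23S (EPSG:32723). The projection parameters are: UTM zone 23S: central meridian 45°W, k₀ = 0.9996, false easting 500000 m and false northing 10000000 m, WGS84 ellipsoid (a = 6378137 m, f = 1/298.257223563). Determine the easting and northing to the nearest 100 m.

E 779900 m, N 7403900 m

Zone 23 central meridian λ₀ = 6×23 − 183 = -45°; Δλ = +2.7393°.
Transverse Mercator on WGS84 with k₀ = 0.9996 gives E = 779859.893 m, N = 7403900.548 m.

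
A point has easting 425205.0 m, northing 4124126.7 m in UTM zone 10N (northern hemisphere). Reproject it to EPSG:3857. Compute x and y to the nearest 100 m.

x -13786200 m, y 4475500 m

Unproject from UTM 10N (λ₀ = -123°) → φ = 37.26070043°, λ = -123.84349963°.
Web Mercator (R = 6378137 m): x = -13786195.317 m, y = 4475507.631 m.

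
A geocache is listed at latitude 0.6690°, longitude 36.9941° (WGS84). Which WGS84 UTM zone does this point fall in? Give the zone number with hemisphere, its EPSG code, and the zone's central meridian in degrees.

UTM zone = ⌊(λ + 180)/6⌋ + 1; 36.9941° ∈ [36°, 42°) → zone 37.
Hemisphere: N (φ ≥ 0).
Central meridian λ₀ = 6×37 − 183 = 39°.
EPSG code: 32637.

Zone 37N (EPSG:32637), central meridian 39°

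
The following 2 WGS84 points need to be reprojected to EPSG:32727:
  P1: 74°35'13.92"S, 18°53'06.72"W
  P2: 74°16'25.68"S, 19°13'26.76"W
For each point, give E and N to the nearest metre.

P1: E 562726 m, N 1721334 m; P2: E 553721 m, N 1756614 m

UTM zone 27S: λ₀ = -21°, k₀ = 0.9996.
P1 (-74.5872°, -18.8852°) → (562725.723, 1721333.858) m.
P2 (-74.2738°, -19.2241°) → (553720.756, 1756613.948) m.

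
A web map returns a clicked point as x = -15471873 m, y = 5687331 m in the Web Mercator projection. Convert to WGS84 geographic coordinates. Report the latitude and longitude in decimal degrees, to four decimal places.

R = 6378137 m. λ = x/R = -138.98619990°.
φ = 2·arctan(exp(y/R)) − 90° = 2·arctan(2.43925) − 90° = 45.41650030°.

lat 45.4165°, lon -138.9862°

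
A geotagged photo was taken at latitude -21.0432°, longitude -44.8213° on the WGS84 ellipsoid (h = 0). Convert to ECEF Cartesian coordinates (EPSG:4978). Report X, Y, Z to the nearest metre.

X 4224181 m, Y -4197914 m, Z -2275860 m

WGS84: a = 6378137 m, e² = 0.006694380; N(φ) = a/√(1−e²sin²φ) = 6380891.342 m.
X = (N+h)·cosφ·cosλ = 4224181.378 m; Y = (N+h)·cosφ·sinλ = -4197913.593 m; Z = (N(1−e²)+h)·sinφ = -2275859.676 m.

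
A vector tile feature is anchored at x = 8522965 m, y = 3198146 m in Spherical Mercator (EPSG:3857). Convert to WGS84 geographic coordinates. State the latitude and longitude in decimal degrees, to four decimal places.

R = 6378137 m. λ = x/R = 76.56309726°.
φ = 2·arctan(exp(y/R)) − 90° = 2·arctan(1.65107) − 90° = 27.59609986°.

lat 27.5961°, lon 76.5631°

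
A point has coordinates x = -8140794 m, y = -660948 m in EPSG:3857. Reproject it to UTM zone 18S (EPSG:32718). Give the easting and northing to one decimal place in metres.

Web Mercator inverse (R = 6378137 m) → φ = -5.92679881°, λ = -73.12999675°.
UTM 18S forward: E = 707015.855 m, N = 9344538.315 m.

E 707015.9 m, N 9344538.3 m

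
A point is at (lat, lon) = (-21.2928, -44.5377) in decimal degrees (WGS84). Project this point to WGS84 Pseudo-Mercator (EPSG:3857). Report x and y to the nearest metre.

x -4957914 m, y -2426826 m

Web Mercator is spherical with R = a = 6378137 m.
x = R·λ = 6378137 × -0.777329506 = -4957914.085 m.
y = R·ln tan(π/4 + φ/2) = 6378137 × -0.380491404 = -2426826.301 m.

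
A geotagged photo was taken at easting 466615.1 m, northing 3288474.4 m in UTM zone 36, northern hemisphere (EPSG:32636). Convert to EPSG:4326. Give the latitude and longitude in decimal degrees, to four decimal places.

Zone 36N: λ₀ = 33°, k₀ = 0.9996, false easting 500000 m.
Meridian distance M = (N − FN)/k₀ = 3289790.3 m.
Inverse transverse Mercator on WGS84 gives φ = 29.72599971°, λ = 32.65480026°.

lat 29.7260°, lon 32.6548°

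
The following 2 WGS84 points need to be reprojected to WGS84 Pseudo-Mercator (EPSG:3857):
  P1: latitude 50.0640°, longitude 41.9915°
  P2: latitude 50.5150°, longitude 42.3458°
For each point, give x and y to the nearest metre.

P1: x 4674472 m, y 6457367 m; P2: x 4713913 m, y 6535947 m

Web Mercator: x = R·λ, y = R·ln tan(π/4+φ/2), R = 6378137 m.
P1 (50.0640°, 41.9915°) → (4674472.398, 6457366.900) m.
P2 (50.5150°, 42.3458°) → (4713912.893, 6535947.122) m.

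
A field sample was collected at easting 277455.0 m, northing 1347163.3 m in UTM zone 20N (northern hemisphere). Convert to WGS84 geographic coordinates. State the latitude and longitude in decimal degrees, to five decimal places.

Zone 20N: λ₀ = -63°, k₀ = 0.9996, false easting 500000 m.
Meridian distance M = (N − FN)/k₀ = 1347702.4 m.
Inverse transverse Mercator on WGS84 gives φ = 12.17879955°, λ = -65.04529972°.

lat 12.17880°, lon -65.04530°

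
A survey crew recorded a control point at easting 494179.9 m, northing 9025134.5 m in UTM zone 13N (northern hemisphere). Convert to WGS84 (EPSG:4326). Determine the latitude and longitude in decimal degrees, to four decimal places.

lat 81.2859°, lon -105.3441°

Zone 13N: λ₀ = -105°, k₀ = 0.9996, false easting 500000 m.
Meridian distance M = (N − FN)/k₀ = 9028746.0 m.
Inverse transverse Mercator on WGS84 gives φ = 81.28589988°, λ = -105.34410120°.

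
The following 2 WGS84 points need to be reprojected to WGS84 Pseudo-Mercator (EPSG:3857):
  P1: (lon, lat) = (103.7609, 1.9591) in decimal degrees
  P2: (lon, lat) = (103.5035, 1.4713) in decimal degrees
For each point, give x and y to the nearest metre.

P1: x 11550611 m, y 218129 m; P2: x 11521957 m, y 163802 m

Web Mercator: x = R·λ, y = R·ln tan(π/4+φ/2), R = 6378137 m.
P1 (1.9591°, 103.7609°) → (11550610.552, 218128.522) m.
P2 (1.4713°, 103.5035°) → (11521956.915, 163802.370) m.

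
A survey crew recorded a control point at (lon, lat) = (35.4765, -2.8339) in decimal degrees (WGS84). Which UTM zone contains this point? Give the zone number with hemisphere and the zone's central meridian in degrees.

UTM zone = ⌊(λ + 180)/6⌋ + 1; 35.4765° ∈ [30°, 36°) → zone 36.
Hemisphere: S (φ < 0).
Central meridian λ₀ = 6×36 − 183 = 33°.

Zone 36S, central meridian 33°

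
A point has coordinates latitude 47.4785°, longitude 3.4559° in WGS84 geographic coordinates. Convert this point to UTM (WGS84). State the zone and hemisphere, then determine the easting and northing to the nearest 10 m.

Zone 31N: E 534350 m, N 5258440 m

Longitude 3.4559° lies in the 6° band [0°, 6°), giving zone 31; latitude is north of the equator, so 31N.
Zone 31 central meridian λ₀ = 6×31 − 183 = 3°; Δλ = +0.4559°.
Transverse Mercator on WGS84 with k₀ = 0.9996 gives E = 534349.377 m, N = 5258441.032 m.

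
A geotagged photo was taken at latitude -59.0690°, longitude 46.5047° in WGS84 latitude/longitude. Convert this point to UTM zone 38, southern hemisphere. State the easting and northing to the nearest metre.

E 586271 m, N 3451293 m

Zone 38 central meridian λ₀ = 6×38 − 183 = 45°; Δλ = +1.5047°.
Transverse Mercator on WGS84 with k₀ = 0.9996 gives E = 586270.798 m, N = 3451292.948 m.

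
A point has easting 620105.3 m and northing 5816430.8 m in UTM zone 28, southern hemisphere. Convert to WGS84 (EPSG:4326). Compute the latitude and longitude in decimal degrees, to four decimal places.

Zone 28S: λ₀ = -15°, k₀ = 0.9996, false easting 500000 m, false northing 10000000 m.
Meridian distance M = (N − FN)/k₀ = -4185243.3 m.
Inverse transverse Mercator on WGS84 gives φ = -37.79159963°, λ = -13.63590017°.

lat -37.7916°, lon -13.6359°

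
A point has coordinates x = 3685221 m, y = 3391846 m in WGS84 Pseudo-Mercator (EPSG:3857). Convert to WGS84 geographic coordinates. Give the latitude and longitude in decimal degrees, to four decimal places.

lat 29.1272°, lon 33.1049°

R = 6378137 m. λ = x/R = 33.10490350°.
φ = 2·arctan(exp(y/R)) − 90° = 2·arctan(1.70198) − 90° = 29.12720214°.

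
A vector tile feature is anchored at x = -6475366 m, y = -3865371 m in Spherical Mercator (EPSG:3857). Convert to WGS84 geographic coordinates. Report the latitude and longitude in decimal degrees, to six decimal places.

lat -32.774200°, lon -58.169202°

R = 6378137 m. λ = x/R = -58.16920248°.
φ = 2·arctan(exp(y/R)) − 90° = 2·arctan(0.54551) − 90° = -32.77420000°.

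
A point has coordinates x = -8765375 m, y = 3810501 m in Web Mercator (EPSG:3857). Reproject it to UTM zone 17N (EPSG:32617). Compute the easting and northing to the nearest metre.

Web Mercator inverse (R = 6378137 m) → φ = 32.35879695°, λ = -78.74070334°.
UTM 17N forward: E = 712591.146 m, N = 3582450.822 m.

E 712591 m, N 3582451 m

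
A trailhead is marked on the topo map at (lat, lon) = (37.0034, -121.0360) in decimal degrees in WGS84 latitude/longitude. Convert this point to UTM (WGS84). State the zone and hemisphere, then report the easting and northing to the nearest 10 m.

Zone 10N: E 674750 m, N 4097050 m

Longitude -121.0360° lies in the 6° band [-126°, -120°), giving zone 10; latitude is north of the equator, so 10N.
Zone 10 central meridian λ₀ = 6×10 − 183 = -123°; Δλ = +1.9640°.
Transverse Mercator on WGS84 with k₀ = 0.9996 gives E = 674750.733 m, N = 4097052.572 m.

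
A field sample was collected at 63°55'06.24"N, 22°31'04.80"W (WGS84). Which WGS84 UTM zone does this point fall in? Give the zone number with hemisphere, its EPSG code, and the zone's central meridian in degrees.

UTM zone = ⌊(λ + 180)/6⌋ + 1; -22.5180° ∈ [-24°, -18°) → zone 27.
Hemisphere: N (φ ≥ 0).
Central meridian λ₀ = 6×27 − 183 = -21°.
EPSG code: 32627.

Zone 27N (EPSG:32627), central meridian -21°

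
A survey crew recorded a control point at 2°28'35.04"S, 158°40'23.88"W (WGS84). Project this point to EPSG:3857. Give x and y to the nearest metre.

x -17663431 m, y -275757 m

Web Mercator is spherical with R = a = 6378137 m.
x = R·λ = 6378137 × -2.769371520 = -17663430.958 m.
y = R·ln tan(π/4 + φ/2) = 6378137 × -0.043234797 = -275757.457 m.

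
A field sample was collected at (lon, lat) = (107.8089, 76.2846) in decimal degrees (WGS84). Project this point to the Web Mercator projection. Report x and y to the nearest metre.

Web Mercator is spherical with R = a = 6378137 m.
x = R·λ = 6378137 × 1.881620268 = 12001231.851 m.
y = R·ln tan(π/4 + φ/2) = 6378137 × 2.118063643 = 13509300.087 m.

x 12001232 m, y 13509300 m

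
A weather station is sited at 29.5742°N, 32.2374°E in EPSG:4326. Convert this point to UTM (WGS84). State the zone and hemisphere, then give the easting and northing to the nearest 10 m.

Longitude 32.2374° lies in the 6° band [30°, 36°), giving zone 36; latitude is north of the equator, so 36N.
Zone 36 central meridian λ₀ = 6×36 − 183 = 33°; Δλ = -0.7626°.
Transverse Mercator on WGS84 with k₀ = 0.9996 gives E = 426135.908 m, N = 3271847.405 m.

Zone 36N: E 426140 m, N 3271850 m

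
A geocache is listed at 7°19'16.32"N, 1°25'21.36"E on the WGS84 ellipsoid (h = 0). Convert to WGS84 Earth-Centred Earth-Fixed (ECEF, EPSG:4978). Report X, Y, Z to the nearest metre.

X 6324532 m, Y 157064 m, Z 807379 m

WGS84: a = 6378137 m, e² = 0.006694380; N(φ) = a/√(1−e²sin²φ) = 6378483.708 m.
X = (N+h)·cosφ·cosλ = 6324532.243 m; Y = (N+h)·cosφ·sinλ = 157064.429 m; Z = (N(1−e²)+h)·sinφ = 807379.123 m.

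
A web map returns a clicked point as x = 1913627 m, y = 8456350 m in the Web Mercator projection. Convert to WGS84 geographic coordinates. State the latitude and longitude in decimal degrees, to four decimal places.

lat 60.2533°, lon 17.1904°

R = 6378137 m. λ = x/R = 17.19040382°.
φ = 2·arctan(exp(y/R)) − 90° = 2·arctan(3.76532) − 90° = 60.25330200°.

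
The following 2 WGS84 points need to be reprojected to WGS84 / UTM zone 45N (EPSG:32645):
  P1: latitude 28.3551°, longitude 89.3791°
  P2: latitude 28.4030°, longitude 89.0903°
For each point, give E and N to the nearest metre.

P1: E 733185 m, N 3138840 m; P2: E 704779 m, N 3143623 m

UTM zone 45N: λ₀ = 87°, k₀ = 0.9996.
P1 (28.3551°, 89.3791°) → (733184.856, 3138839.781) m.
P2 (28.4030°, 89.0903°) → (704778.932, 3143623.402) m.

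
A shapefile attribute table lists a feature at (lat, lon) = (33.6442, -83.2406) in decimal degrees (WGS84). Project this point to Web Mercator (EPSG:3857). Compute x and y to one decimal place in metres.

x -9266301.2 m, y 3981126.3 m

Web Mercator is spherical with R = a = 6378137 m.
x = R·λ = 6378137 × -1.452822541 = -9266301.205 m.
y = R·ln tan(π/4 + φ/2) = 6378137 × 0.624183245 = 3981126.251 m.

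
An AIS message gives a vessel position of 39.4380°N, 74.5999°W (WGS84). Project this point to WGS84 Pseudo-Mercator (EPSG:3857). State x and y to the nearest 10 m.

Web Mercator is spherical with R = a = 6378137 m.
x = R·λ = 6378137 × -1.302013877 = -8304422.881 m.
y = R·ln tan(π/4 + φ/2) = 6378137 × 0.750157441 = 4784606.928 m.

x -8304420 m, y 4784610 m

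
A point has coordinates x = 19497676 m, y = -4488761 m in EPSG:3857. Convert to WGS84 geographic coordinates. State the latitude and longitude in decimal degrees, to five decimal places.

R = 6378137 m. λ = x/R = 175.15060356°.
φ = 2·arctan(exp(y/R)) − 90° = 2·arctan(0.49472) − 90° = -37.35539699°.

lat -37.35540°, lon 175.15060°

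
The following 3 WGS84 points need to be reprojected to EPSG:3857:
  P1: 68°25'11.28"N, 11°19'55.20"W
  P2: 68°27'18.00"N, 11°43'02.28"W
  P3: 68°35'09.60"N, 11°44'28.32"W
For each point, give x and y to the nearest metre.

P1: x -1261472 m, y 10572893 m; P2: x -1304364 m, y 10583555 m; P3: x -1307024 m, y 10623380 m

Web Mercator: x = R·λ, y = R·ln tan(π/4+φ/2), R = 6378137 m.
P1 (68.4198°, -11.3320°) → (-1261472.470, 10572892.798) m.
P2 (68.4550°, -11.7173°) → (-1304363.869, 10583554.729) m.
P3 (68.5860°, -11.7412°) → (-1307024.405, 10623380.398) m.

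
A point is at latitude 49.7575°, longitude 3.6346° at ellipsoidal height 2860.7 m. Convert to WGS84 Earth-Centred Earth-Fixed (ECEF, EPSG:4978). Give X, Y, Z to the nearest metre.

X 4122030 m, Y 261835 m, Z 4847591 m

WGS84: a = 6378137 m, e² = 0.006694380; N(φ) = a/√(1−e²sin²φ) = 6390612.469 m.
X = (N+h)·cosφ·cosλ = 4122029.896 m; Y = (N+h)·cosφ·sinλ = 261835.315 m; Z = (N(1−e²)+h)·sinφ = 4847591.409 m.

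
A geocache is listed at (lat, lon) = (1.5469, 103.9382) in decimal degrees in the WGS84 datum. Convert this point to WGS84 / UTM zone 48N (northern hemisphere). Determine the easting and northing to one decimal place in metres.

Zone 48 central meridian λ₀ = 6×48 − 183 = 105°; Δλ = -1.0618°.
Transverse Mercator on WGS84 with k₀ = 0.9996 gives E = 381884.218 m, N = 171008.893 m.

E 381884.2 m, N 171008.9 m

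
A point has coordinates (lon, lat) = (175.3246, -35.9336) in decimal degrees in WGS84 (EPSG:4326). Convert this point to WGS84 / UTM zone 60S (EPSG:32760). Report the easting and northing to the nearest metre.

Zone 60 central meridian λ₀ = 6×60 − 183 = 177°; Δλ = -1.6754°.
Transverse Mercator on WGS84 with k₀ = 0.9996 gives E = 348866.938 m, N = 6022119.288 m.

E 348867 m, N 6022119 m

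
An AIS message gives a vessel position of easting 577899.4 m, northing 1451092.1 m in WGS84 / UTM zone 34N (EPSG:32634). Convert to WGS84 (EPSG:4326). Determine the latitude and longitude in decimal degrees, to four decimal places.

Zone 34N: λ₀ = 21°, k₀ = 0.9996, false easting 500000 m.
Meridian distance M = (N − FN)/k₀ = 1451672.8 m.
Inverse transverse Mercator on WGS84 gives φ = 13.12519969°, λ = 21.71870001°.

lat 13.1252°, lon 21.7187°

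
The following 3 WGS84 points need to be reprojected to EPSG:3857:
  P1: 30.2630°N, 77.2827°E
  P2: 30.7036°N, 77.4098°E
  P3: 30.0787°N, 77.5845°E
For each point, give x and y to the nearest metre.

Web Mercator: x = R·λ, y = R·ln tan(π/4+φ/2), R = 6378137 m.
P1 (30.2630°, 77.2827°) → (8603070.811, 3537401.036) m.
P2 (30.7036°, 77.4098°) → (8617219.518, 3594315.492) m.
P3 (30.0787°, 77.5845°) → (8636667.033, 3513670.011) m.

P1: x 8603071 m, y 3537401 m; P2: x 8617220 m, y 3594315 m; P3: x 8636667 m, y 3513670 m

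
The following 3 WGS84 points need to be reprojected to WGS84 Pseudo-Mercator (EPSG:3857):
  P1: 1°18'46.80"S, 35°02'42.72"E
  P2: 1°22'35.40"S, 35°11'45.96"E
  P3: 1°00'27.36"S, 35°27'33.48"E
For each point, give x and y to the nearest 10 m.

Web Mercator: x = R·λ, y = R·ln tan(π/4+φ/2), R = 6378137 m.
P1 (-1.3130°, 35.0452°) → (3901213.819, -146175.286) m.
P2 (-1.3765°, 35.1961°) → (3918011.930, -153246.021) m.
P3 (-1.0076°, 35.4593°) → (3947311.220, -112171.301) m.

P1: x 3901210 m, y -146180 m; P2: x 3918010 m, y -153250 m; P3: x 3947310 m, y -112170 m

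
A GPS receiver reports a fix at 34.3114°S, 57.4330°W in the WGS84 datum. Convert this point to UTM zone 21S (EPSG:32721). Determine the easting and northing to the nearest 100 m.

Zone 21 central meridian λ₀ = 6×21 − 183 = -57°; Δλ = -0.4330°.
Transverse Mercator on WGS84 with k₀ = 0.9996 gives E = 460159.752 m, N = 6203230.871 m.

E 460200 m, N 6203200 m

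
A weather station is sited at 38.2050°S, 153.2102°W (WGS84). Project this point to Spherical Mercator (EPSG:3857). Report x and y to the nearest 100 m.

Web Mercator is spherical with R = a = 6378137 m.
x = R·λ = 6378137 × -2.674022438 = -17055281.448 m.
y = R·ln tan(π/4 + φ/2) = 6378137 × -0.722534817 = -4608426.052 m.

x -17055300 m, y -4608400 m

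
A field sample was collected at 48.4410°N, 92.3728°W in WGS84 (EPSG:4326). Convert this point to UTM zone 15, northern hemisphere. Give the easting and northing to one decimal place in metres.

E 546386.1 m, N 5365507.4 m

Zone 15 central meridian λ₀ = 6×15 − 183 = -93°; Δλ = +0.6272°.
Transverse Mercator on WGS84 with k₀ = 0.9996 gives E = 546386.058 m, N = 5365507.413 m.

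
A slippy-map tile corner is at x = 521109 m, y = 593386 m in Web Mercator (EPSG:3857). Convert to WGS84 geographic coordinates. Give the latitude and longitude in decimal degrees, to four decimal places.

R = 6378137 m. λ = x/R = 4.68120179°.
φ = 2·arctan(exp(y/R)) − 90° = 2·arctan(1.09750) − 90° = 5.32280416°.

lat 5.3228°, lon 4.6812°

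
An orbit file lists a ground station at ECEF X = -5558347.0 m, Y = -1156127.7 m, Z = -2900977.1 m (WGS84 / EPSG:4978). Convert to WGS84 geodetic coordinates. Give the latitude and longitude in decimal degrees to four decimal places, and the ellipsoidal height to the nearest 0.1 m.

λ = atan2(Y, X) = -168.25010018°; p = √(X²+Y²) = 5677310.3 m.
Bowring's method on WGS84 (a = 6378137 m, b = 6356752.314 m) gives φ = -27.22220023°, h = 1849.018 m.

lat -27.2222°, lon -168.2501°, h 1849.0 m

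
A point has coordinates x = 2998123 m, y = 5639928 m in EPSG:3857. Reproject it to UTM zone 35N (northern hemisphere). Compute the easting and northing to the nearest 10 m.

E 494700 m, N 4995930 m

Web Mercator inverse (R = 6378137 m) → φ = 45.11679977°, λ = 26.93259715°.
UTM 35N forward: E = 494698.428 m, N = 4995927.717 m.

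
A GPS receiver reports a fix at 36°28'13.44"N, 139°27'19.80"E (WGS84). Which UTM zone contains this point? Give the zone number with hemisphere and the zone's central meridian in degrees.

UTM zone = ⌊(λ + 180)/6⌋ + 1; 139.4555° ∈ [138°, 144°) → zone 54.
Hemisphere: N (φ ≥ 0).
Central meridian λ₀ = 6×54 − 183 = 141°.

Zone 54N, central meridian 141°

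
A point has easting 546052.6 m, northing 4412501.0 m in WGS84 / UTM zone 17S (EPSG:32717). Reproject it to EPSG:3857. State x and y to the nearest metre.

Unproject from UTM 17S (λ₀ = -81°) → φ = -50.43770036°, λ = -80.35149997°.
Web Mercator (R = 6378137 m): x = -8944688.061 m, y = -6522425.745 m.

x -8944688 m, y -6522426 m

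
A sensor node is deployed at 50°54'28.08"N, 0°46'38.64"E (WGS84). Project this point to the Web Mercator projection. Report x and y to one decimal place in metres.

Web Mercator is spherical with R = a = 6378137 m.
x = R·λ = 6378137 × 0.013568190 = 86539.772 m.
y = R·ln tan(π/4 + φ/2) = 6378137 × 1.035568974 = 6605000.786 m.

x 86539.8 m, y 6605000.8 m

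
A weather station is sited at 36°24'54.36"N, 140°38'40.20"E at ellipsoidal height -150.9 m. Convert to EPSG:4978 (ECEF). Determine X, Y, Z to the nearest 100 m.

WGS84: a = 6378137 m, e² = 0.006694380; N(φ) = a/√(1−e²sin²φ) = 6385673.619 m.
X = (N+h)·cosφ·cosλ = -3973353.956 m; Y = (N+h)·cosφ·sinλ = 3258584.879 m; Z = (N(1−e²)+h)·sinφ = 3765267.571 m.

X -3973400 m, Y 3258600 m, Z 3765300 m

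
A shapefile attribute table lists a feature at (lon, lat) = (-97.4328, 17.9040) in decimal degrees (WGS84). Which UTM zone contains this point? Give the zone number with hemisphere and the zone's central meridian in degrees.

UTM zone = ⌊(λ + 180)/6⌋ + 1; -97.4328° ∈ [-102°, -96°) → zone 14.
Hemisphere: N (φ ≥ 0).
Central meridian λ₀ = 6×14 − 183 = -99°.

Zone 14N, central meridian -99°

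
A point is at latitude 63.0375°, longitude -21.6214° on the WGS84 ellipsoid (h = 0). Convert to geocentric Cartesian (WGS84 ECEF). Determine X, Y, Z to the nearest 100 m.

X 2695600 m, Y -1068400 m, Z 5661900 m

WGS84: a = 6378137 m, e² = 0.006694380; N(φ) = a/√(1−e²sin²φ) = 6395164.931 m.
X = (N+h)·cosφ·cosλ = 2695594.122 m; Y = (N+h)·cosφ·sinλ = -1068426.017 m; Z = (N(1−e²)+h)·sinφ = 5661874.505 m.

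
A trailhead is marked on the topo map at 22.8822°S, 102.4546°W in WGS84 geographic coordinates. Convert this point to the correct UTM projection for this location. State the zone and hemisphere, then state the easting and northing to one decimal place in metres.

Longitude -102.4546° lies in the 6° band [-108°, -102°), giving zone 13; latitude is south of the equator, so 13S.
Zone 13 central meridian λ₀ = 6×13 − 183 = -105°; Δλ = +2.5454°.
Transverse Mercator on WGS84 with k₀ = 0.9996 gives E = 761142.629 m, N = 7467264.016 m.

Zone 13S: E 761142.6 m, N 7467264.0 m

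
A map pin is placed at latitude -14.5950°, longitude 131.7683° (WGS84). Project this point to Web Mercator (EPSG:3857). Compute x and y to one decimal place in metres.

x 14668380.1 m, y -1642569.1 m

Web Mercator is spherical with R = a = 6378137 m.
x = R·λ = 6378137 × 2.299790685 = 14668380.059 m.
y = R·ln tan(π/4 + φ/2) = 6378137 × -0.257531172 = -1642569.099 m.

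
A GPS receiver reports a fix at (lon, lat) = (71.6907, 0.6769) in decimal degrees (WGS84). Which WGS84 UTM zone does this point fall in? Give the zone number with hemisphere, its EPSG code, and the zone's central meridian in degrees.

Zone 42N (EPSG:32642), central meridian 69°

UTM zone = ⌊(λ + 180)/6⌋ + 1; 71.6907° ∈ [66°, 72°) → zone 42.
Hemisphere: N (φ ≥ 0).
Central meridian λ₀ = 6×42 − 183 = 69°.
EPSG code: 32642.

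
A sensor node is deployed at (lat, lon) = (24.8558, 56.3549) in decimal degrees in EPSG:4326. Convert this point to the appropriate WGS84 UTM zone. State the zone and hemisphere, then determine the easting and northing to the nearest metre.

Longitude 56.3549° lies in the 6° band [54°, 60°), giving zone 40; latitude is north of the equator, so 40N.
Zone 40 central meridian λ₀ = 6×40 − 183 = 57°; Δλ = -0.6451°.
Transverse Mercator on WGS84 with k₀ = 0.9996 gives E = 434826.479 m, N = 2749135.066 m.

Zone 40N: E 434826 m, N 2749135 m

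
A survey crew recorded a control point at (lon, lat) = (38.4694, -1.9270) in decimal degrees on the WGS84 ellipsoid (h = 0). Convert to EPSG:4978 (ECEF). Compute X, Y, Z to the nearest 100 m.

WGS84: a = 6378137 m, e² = 0.006694380; N(φ) = a/√(1−e²sin²φ) = 6378161.140 m.
X = (N+h)·cosφ·cosλ = 4990896.705 m; Y = (N+h)·cosφ·sinλ = 3965588.345 m; Z = (N(1−e²)+h)·sinφ = -213037.268 m.

X 4990900 m, Y 3965600 m, Z -213000 m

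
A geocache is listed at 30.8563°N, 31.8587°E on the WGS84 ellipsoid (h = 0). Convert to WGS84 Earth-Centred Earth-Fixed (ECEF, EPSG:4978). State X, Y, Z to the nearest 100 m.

X 4654600 m, Y 2892600 m, Z 3252200 m

WGS84: a = 6378137 m, e² = 0.006694380; N(φ) = a/√(1−e²sin²φ) = 6383760.297 m.
X = (N+h)·cosφ·cosλ = 4654603.474 m; Y = (N+h)·cosφ·sinλ = 2892582.540 m; Z = (N(1−e²)+h)·sinφ = 3252227.053 m.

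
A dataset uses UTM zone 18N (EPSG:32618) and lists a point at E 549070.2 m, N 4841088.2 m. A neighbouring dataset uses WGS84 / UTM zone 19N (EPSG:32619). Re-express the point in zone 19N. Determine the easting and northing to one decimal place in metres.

UTM 18N → geographic: φ = 43.72119999°, λ = -74.39080051°.
UTM 19N (λ₀ = -69°) forward: E = 65749.718 m, N = 4855048.653 m.

E 65749.7 m, N 4855048.7 m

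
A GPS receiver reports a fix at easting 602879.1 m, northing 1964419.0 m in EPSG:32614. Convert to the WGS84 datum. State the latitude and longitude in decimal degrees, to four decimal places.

Zone 14N: λ₀ = -99°, k₀ = 0.9996, false easting 500000 m.
Meridian distance M = (N − FN)/k₀ = 1965205.1 m.
Inverse transverse Mercator on WGS84 gives φ = 17.76469965°, λ = -98.02950003°.

lat 17.7647°, lon -98.0295°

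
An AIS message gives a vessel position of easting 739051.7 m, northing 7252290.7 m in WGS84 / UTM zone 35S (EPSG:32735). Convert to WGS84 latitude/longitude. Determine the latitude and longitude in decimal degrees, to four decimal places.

lat -24.8256°, lon 29.3652°

Zone 35S: λ₀ = 27°, k₀ = 0.9996, false easting 500000 m, false northing 10000000 m.
Meridian distance M = (N − FN)/k₀ = -2748808.8 m.
Inverse transverse Mercator on WGS84 gives φ = -24.82559988°, λ = 29.36519994°.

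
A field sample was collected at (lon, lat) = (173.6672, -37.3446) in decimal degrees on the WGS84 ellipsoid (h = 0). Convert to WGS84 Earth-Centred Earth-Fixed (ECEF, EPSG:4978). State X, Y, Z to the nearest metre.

WGS84: a = 6378137 m, e² = 0.006694380; N(φ) = a/√(1−e²sin²φ) = 6386007.330 m.
X = (N+h)·cosφ·cosλ = -5045906.295 m; Y = (N+h)·cosφ·sinλ = 559997.254 m; Z = (N(1−e²)+h)·sinφ = -3847866.787 m.

X -5045906 m, Y 559997 m, Z -3847867 m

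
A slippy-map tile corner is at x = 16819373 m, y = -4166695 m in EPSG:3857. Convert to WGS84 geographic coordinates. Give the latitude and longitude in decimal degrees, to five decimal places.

R = 6378137 m. λ = x/R = 151.09099835°.
φ = 2·arctan(exp(y/R)) − 90° = 2·arctan(0.52034) − 90° = -35.02070333°.

lat -35.02070°, lon 151.09100°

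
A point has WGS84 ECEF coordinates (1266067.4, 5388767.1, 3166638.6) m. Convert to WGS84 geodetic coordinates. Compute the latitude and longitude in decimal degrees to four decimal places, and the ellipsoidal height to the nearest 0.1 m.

lat 29.9382°, lon 76.7784°, h 4407.3 m

λ = atan2(Y, X) = 76.77839979°; p = √(X²+Y²) = 5535497.9 m.
Bowring's method on WGS84 (a = 6378137 m, b = 6356752.314 m) gives φ = 29.93820023°, h = 4407.286 m.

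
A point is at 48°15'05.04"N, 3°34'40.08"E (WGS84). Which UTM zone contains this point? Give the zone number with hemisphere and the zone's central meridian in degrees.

Zone 31N, central meridian 3°

UTM zone = ⌊(λ + 180)/6⌋ + 1; 3.5778° ∈ [0°, 6°) → zone 31.
Hemisphere: N (φ ≥ 0).
Central meridian λ₀ = 6×31 − 183 = 3°.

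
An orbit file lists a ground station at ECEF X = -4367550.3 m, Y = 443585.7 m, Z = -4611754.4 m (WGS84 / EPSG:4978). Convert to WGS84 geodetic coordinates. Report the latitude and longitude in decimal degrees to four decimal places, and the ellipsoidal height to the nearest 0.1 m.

lat -46.6032°, lon 174.2007°, h 254.2 m

λ = atan2(Y, X) = 174.20069962°; p = √(X²+Y²) = 4390018.7 m.
Bowring's method on WGS84 (a = 6378137 m, b = 6356752.314 m) gives φ = -46.60320054°, h = 254.199 m.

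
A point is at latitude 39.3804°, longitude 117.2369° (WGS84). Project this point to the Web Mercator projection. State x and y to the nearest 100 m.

x 13050800 m, y 4776300 m

Web Mercator is spherical with R = a = 6378137 m.
x = R·λ = 6378137 × 2.046169910 = 13050752.010 m.
y = R·ln tan(π/4 + φ/2) = 6378137 × 0.748856291 = 4776308.015 m.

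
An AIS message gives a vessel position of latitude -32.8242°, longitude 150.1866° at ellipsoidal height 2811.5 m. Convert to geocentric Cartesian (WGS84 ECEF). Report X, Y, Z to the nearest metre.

X -4657047 m, Y 2668563 m, Z -3439115 m

WGS84: a = 6378137 m, e² = 0.006694380; N(φ) = a/√(1−e²sin²φ) = 6384419.252 m.
X = (N+h)·cosφ·cosλ = -4657047.192 m; Y = (N+h)·cosφ·sinλ = 2668562.668 m; Z = (N(1−e²)+h)·sinφ = -3439115.054 m.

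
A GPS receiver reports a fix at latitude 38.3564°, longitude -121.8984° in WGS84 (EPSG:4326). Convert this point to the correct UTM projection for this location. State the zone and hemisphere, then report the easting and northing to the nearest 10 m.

Longitude -121.8984° lies in the 6° band [-126°, -120°), giving zone 10; latitude is north of the equator, so 10N.
Zone 10 central meridian λ₀ = 6×10 − 183 = -123°; Δλ = +1.1016°.
Transverse Mercator on WGS84 with k₀ = 0.9996 gives E = 596248.964 m, N = 4245933.759 m.

Zone 10N: E 596250 m, N 4245930 m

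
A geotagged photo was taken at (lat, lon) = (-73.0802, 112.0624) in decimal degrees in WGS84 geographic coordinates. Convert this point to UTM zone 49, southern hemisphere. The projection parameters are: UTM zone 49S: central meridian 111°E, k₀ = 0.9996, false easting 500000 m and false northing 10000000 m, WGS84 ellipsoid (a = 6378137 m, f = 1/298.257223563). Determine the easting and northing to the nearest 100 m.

Zone 49 central meridian λ₀ = 6×49 − 183 = 111°; Δλ = +1.0624°.
Transverse Mercator on WGS84 with k₀ = 0.9996 gives E = 534509.722 m, N = 1890267.517 m.

E 534500 m, N 1890300 m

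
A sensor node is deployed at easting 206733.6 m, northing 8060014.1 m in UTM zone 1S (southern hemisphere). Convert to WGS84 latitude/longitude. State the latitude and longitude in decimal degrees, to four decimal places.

Zone 1S: λ₀ = -177°, k₀ = 0.9996, false easting 500000 m, false northing 10000000 m.
Meridian distance M = (N − FN)/k₀ = -1940762.2 m.
Inverse transverse Mercator on WGS84 gives φ = -17.52699976°, λ = -179.76209987°.

lat -17.5270°, lon -179.7621°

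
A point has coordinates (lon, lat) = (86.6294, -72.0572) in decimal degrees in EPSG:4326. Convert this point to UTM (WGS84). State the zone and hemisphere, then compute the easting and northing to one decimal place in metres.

Zone 45S: E 487257.2 m, N 2004648.1 m

Longitude 86.6294° lies in the 6° band [84°, 90°), giving zone 45; latitude is south of the equator, so 45S.
Zone 45 central meridian λ₀ = 6×45 − 183 = 87°; Δλ = -0.3706°.
Transverse Mercator on WGS84 with k₀ = 0.9996 gives E = 487257.172 m, N = 2004648.091 m.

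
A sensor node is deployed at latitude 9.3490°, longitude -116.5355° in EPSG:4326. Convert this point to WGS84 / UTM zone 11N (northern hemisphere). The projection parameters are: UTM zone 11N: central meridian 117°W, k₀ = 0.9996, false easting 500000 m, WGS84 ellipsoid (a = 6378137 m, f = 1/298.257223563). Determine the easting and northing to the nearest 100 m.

E 551000 m, N 1033500 m

Zone 11 central meridian λ₀ = 6×11 − 183 = -117°; Δλ = +0.4645°.
Transverse Mercator on WGS84 with k₀ = 0.9996 gives E = 551005.705 m, N = 1033470.601 m.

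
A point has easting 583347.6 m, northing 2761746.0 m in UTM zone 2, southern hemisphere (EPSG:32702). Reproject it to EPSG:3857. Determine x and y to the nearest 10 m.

Unproject from UTM 2S (λ₀ = -171°) → φ = -65.25679964°, λ = -169.21520001°.
Web Mercator (R = 6378137 m): x = -18836949.899 m, y = -9676341.059 m.

x -18836950 m, y -9676340 m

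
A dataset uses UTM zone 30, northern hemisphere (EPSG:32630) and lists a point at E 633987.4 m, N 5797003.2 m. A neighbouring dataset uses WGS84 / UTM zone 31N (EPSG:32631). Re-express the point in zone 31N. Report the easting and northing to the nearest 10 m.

UTM 30N → geographic: φ = 52.30700004°, λ = -1.03470030°.
UTM 31N (λ₀ = 3°) forward: E = 224971.714 m, N = 5802852.685 m.

E 224970 m, N 5802850 m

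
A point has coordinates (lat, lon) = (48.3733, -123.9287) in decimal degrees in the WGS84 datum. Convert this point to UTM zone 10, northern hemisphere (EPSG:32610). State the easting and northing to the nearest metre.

E 431225 m, N 5358209 m

Zone 10 central meridian λ₀ = 6×10 − 183 = -123°; Δλ = -0.9287°.
Transverse Mercator on WGS84 with k₀ = 0.9996 gives E = 431224.763 m, N = 5358208.979 m.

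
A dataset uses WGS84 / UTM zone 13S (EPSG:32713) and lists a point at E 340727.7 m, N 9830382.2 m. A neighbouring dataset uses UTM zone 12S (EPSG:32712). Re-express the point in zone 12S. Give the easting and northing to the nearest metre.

E 1008699 m, N 9829892 m

UTM 13S → geographic: φ = -1.53409970°, λ = -106.43169993°.
UTM 12S (λ₀ = -111°) forward: E = 1008698.564 m, N = 9829891.678 m.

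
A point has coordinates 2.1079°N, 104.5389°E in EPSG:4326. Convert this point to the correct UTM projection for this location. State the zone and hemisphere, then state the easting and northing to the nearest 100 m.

Longitude 104.5389° lies in the 6° band [102°, 108°), giving zone 48; latitude is north of the equator, so 48N.
Zone 48 central meridian λ₀ = 6×48 − 183 = 105°; Δλ = -0.4611°.
Transverse Mercator on WGS84 with k₀ = 0.9996 gives E = 448725.046 m, N = 232994.928 m.

Zone 48N: E 448700 m, N 233000 m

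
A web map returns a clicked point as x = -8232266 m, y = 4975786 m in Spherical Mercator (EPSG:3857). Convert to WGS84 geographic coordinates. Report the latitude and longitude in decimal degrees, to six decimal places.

R = 6378137 m. λ = x/R = -73.95170371°.
φ = 2·arctan(exp(y/R)) − 90° = 2·arctan(2.18176) − 90° = 40.75169885°.

lat 40.751699°, lon -73.951704°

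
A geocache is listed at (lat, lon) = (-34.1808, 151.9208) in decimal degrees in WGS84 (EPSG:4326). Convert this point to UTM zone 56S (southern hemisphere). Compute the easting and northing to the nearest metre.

E 400548 m, N 6217271 m

Zone 56 central meridian λ₀ = 6×56 − 183 = 153°; Δλ = -1.0792°.
Transverse Mercator on WGS84 with k₀ = 0.9996 gives E = 400547.676 m, N = 6217270.744 m.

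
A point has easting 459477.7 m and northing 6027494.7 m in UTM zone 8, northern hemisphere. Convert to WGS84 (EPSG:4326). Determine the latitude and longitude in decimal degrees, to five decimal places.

lat 54.39360°, lon -135.62410°

Zone 8N: λ₀ = -135°, k₀ = 0.9996, false easting 500000 m.
Meridian distance M = (N − FN)/k₀ = 6029906.7 m.
Inverse transverse Mercator on WGS84 gives φ = 54.39360031°, λ = -135.62409953°.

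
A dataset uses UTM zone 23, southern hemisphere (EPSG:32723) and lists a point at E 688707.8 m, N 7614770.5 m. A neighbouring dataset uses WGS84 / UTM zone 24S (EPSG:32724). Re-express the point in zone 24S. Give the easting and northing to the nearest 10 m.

E 67190 m, N 7610070 m

UTM 23S → geographic: φ = -21.55999988°, λ = -43.17760002°.
UTM 24S (λ₀ = -39°) forward: E = 67185.220 m, N = 7610068.122 m.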